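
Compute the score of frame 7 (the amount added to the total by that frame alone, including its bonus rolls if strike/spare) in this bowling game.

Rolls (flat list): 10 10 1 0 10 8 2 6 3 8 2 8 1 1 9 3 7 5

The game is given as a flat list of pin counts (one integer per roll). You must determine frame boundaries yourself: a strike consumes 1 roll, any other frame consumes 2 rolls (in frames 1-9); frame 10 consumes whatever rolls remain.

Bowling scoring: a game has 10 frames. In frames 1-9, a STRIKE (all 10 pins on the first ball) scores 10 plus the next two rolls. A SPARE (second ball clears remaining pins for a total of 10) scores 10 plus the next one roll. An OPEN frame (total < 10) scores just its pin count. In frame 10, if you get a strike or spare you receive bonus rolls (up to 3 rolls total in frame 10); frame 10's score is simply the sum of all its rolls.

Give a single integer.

Answer: 18

Derivation:
Frame 1: STRIKE. 10 + next two rolls (10+1) = 21. Cumulative: 21
Frame 2: STRIKE. 10 + next two rolls (1+0) = 11. Cumulative: 32
Frame 3: OPEN (1+0=1). Cumulative: 33
Frame 4: STRIKE. 10 + next two rolls (8+2) = 20. Cumulative: 53
Frame 5: SPARE (8+2=10). 10 + next roll (6) = 16. Cumulative: 69
Frame 6: OPEN (6+3=9). Cumulative: 78
Frame 7: SPARE (8+2=10). 10 + next roll (8) = 18. Cumulative: 96
Frame 8: OPEN (8+1=9). Cumulative: 105
Frame 9: SPARE (1+9=10). 10 + next roll (3) = 13. Cumulative: 118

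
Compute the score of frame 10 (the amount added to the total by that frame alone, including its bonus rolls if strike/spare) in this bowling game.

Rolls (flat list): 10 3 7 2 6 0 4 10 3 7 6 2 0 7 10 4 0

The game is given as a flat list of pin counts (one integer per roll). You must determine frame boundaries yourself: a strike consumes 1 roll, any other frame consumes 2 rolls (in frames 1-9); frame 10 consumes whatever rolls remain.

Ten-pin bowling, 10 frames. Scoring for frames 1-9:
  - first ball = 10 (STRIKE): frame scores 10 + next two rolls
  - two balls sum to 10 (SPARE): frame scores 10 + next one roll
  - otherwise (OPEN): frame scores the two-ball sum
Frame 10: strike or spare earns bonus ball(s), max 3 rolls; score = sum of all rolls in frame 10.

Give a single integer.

Answer: 4

Derivation:
Frame 1: STRIKE. 10 + next two rolls (3+7) = 20. Cumulative: 20
Frame 2: SPARE (3+7=10). 10 + next roll (2) = 12. Cumulative: 32
Frame 3: OPEN (2+6=8). Cumulative: 40
Frame 4: OPEN (0+4=4). Cumulative: 44
Frame 5: STRIKE. 10 + next two rolls (3+7) = 20. Cumulative: 64
Frame 6: SPARE (3+7=10). 10 + next roll (6) = 16. Cumulative: 80
Frame 7: OPEN (6+2=8). Cumulative: 88
Frame 8: OPEN (0+7=7). Cumulative: 95
Frame 9: STRIKE. 10 + next two rolls (4+0) = 14. Cumulative: 109
Frame 10: OPEN. Sum of all frame-10 rolls (4+0) = 4. Cumulative: 113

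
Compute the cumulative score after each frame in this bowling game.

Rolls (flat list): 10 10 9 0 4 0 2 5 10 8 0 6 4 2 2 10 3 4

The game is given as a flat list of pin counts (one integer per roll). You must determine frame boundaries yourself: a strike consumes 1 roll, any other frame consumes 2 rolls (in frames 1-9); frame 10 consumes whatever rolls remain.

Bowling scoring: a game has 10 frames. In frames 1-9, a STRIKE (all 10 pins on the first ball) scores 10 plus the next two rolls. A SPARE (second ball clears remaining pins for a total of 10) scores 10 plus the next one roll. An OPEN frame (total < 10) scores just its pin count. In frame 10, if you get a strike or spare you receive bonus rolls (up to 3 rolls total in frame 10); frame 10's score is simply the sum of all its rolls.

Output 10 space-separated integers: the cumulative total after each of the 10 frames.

Frame 1: STRIKE. 10 + next two rolls (10+9) = 29. Cumulative: 29
Frame 2: STRIKE. 10 + next two rolls (9+0) = 19. Cumulative: 48
Frame 3: OPEN (9+0=9). Cumulative: 57
Frame 4: OPEN (4+0=4). Cumulative: 61
Frame 5: OPEN (2+5=7). Cumulative: 68
Frame 6: STRIKE. 10 + next two rolls (8+0) = 18. Cumulative: 86
Frame 7: OPEN (8+0=8). Cumulative: 94
Frame 8: SPARE (6+4=10). 10 + next roll (2) = 12. Cumulative: 106
Frame 9: OPEN (2+2=4). Cumulative: 110
Frame 10: STRIKE. Sum of all frame-10 rolls (10+3+4) = 17. Cumulative: 127

Answer: 29 48 57 61 68 86 94 106 110 127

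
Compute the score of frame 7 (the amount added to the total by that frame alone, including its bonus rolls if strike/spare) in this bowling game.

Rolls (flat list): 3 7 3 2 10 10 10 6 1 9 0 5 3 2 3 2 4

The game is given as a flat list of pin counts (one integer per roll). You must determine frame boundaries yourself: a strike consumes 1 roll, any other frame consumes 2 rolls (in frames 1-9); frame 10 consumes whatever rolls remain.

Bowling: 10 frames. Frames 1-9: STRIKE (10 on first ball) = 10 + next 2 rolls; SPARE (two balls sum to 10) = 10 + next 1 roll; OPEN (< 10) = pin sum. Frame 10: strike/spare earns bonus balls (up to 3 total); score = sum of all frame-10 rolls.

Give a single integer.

Answer: 9

Derivation:
Frame 1: SPARE (3+7=10). 10 + next roll (3) = 13. Cumulative: 13
Frame 2: OPEN (3+2=5). Cumulative: 18
Frame 3: STRIKE. 10 + next two rolls (10+10) = 30. Cumulative: 48
Frame 4: STRIKE. 10 + next two rolls (10+6) = 26. Cumulative: 74
Frame 5: STRIKE. 10 + next two rolls (6+1) = 17. Cumulative: 91
Frame 6: OPEN (6+1=7). Cumulative: 98
Frame 7: OPEN (9+0=9). Cumulative: 107
Frame 8: OPEN (5+3=8). Cumulative: 115
Frame 9: OPEN (2+3=5). Cumulative: 120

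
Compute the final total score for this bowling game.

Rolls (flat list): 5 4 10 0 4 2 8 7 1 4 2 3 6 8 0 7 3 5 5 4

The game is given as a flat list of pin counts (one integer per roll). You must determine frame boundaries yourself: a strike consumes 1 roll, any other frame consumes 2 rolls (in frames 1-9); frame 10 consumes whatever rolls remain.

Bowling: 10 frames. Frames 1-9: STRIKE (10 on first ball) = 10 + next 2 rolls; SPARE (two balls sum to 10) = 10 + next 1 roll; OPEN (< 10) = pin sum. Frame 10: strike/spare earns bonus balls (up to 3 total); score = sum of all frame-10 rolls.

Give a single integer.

Answer: 104

Derivation:
Frame 1: OPEN (5+4=9). Cumulative: 9
Frame 2: STRIKE. 10 + next two rolls (0+4) = 14. Cumulative: 23
Frame 3: OPEN (0+4=4). Cumulative: 27
Frame 4: SPARE (2+8=10). 10 + next roll (7) = 17. Cumulative: 44
Frame 5: OPEN (7+1=8). Cumulative: 52
Frame 6: OPEN (4+2=6). Cumulative: 58
Frame 7: OPEN (3+6=9). Cumulative: 67
Frame 8: OPEN (8+0=8). Cumulative: 75
Frame 9: SPARE (7+3=10). 10 + next roll (5) = 15. Cumulative: 90
Frame 10: SPARE. Sum of all frame-10 rolls (5+5+4) = 14. Cumulative: 104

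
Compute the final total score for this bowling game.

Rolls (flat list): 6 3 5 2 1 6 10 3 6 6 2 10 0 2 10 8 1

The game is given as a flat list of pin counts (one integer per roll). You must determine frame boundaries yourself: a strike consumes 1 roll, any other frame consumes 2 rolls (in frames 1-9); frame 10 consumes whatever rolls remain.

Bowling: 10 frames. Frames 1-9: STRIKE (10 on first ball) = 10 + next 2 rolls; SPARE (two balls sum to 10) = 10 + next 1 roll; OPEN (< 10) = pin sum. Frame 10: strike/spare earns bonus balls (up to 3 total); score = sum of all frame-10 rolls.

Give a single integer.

Answer: 101

Derivation:
Frame 1: OPEN (6+3=9). Cumulative: 9
Frame 2: OPEN (5+2=7). Cumulative: 16
Frame 3: OPEN (1+6=7). Cumulative: 23
Frame 4: STRIKE. 10 + next two rolls (3+6) = 19. Cumulative: 42
Frame 5: OPEN (3+6=9). Cumulative: 51
Frame 6: OPEN (6+2=8). Cumulative: 59
Frame 7: STRIKE. 10 + next two rolls (0+2) = 12. Cumulative: 71
Frame 8: OPEN (0+2=2). Cumulative: 73
Frame 9: STRIKE. 10 + next two rolls (8+1) = 19. Cumulative: 92
Frame 10: OPEN. Sum of all frame-10 rolls (8+1) = 9. Cumulative: 101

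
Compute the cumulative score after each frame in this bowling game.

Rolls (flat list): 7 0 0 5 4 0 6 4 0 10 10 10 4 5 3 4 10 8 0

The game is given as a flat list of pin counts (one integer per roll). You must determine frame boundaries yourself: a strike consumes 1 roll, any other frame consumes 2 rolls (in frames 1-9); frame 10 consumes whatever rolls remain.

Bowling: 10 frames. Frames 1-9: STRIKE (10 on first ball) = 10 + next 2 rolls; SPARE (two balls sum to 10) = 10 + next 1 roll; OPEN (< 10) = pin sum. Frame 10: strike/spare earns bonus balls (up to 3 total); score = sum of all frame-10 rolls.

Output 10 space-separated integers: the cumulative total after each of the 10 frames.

Answer: 7 12 16 26 46 70 89 98 105 123

Derivation:
Frame 1: OPEN (7+0=7). Cumulative: 7
Frame 2: OPEN (0+5=5). Cumulative: 12
Frame 3: OPEN (4+0=4). Cumulative: 16
Frame 4: SPARE (6+4=10). 10 + next roll (0) = 10. Cumulative: 26
Frame 5: SPARE (0+10=10). 10 + next roll (10) = 20. Cumulative: 46
Frame 6: STRIKE. 10 + next two rolls (10+4) = 24. Cumulative: 70
Frame 7: STRIKE. 10 + next two rolls (4+5) = 19. Cumulative: 89
Frame 8: OPEN (4+5=9). Cumulative: 98
Frame 9: OPEN (3+4=7). Cumulative: 105
Frame 10: STRIKE. Sum of all frame-10 rolls (10+8+0) = 18. Cumulative: 123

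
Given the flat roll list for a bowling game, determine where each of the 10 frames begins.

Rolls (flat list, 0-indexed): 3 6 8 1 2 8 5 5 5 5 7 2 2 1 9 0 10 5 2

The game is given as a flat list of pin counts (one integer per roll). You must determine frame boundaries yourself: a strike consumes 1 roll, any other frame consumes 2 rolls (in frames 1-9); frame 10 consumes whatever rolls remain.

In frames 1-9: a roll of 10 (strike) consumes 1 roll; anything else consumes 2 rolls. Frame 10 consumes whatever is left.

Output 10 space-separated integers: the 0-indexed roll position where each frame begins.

Frame 1 starts at roll index 0: rolls=3,6 (sum=9), consumes 2 rolls
Frame 2 starts at roll index 2: rolls=8,1 (sum=9), consumes 2 rolls
Frame 3 starts at roll index 4: rolls=2,8 (sum=10), consumes 2 rolls
Frame 4 starts at roll index 6: rolls=5,5 (sum=10), consumes 2 rolls
Frame 5 starts at roll index 8: rolls=5,5 (sum=10), consumes 2 rolls
Frame 6 starts at roll index 10: rolls=7,2 (sum=9), consumes 2 rolls
Frame 7 starts at roll index 12: rolls=2,1 (sum=3), consumes 2 rolls
Frame 8 starts at roll index 14: rolls=9,0 (sum=9), consumes 2 rolls
Frame 9 starts at roll index 16: roll=10 (strike), consumes 1 roll
Frame 10 starts at roll index 17: 2 remaining rolls

Answer: 0 2 4 6 8 10 12 14 16 17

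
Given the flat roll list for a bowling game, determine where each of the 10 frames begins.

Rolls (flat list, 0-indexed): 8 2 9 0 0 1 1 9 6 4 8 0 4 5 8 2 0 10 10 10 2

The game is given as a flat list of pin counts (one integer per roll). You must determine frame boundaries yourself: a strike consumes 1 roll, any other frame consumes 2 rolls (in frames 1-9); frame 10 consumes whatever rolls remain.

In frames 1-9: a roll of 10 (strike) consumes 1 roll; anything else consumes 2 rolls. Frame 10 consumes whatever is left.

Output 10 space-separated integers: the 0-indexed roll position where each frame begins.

Answer: 0 2 4 6 8 10 12 14 16 18

Derivation:
Frame 1 starts at roll index 0: rolls=8,2 (sum=10), consumes 2 rolls
Frame 2 starts at roll index 2: rolls=9,0 (sum=9), consumes 2 rolls
Frame 3 starts at roll index 4: rolls=0,1 (sum=1), consumes 2 rolls
Frame 4 starts at roll index 6: rolls=1,9 (sum=10), consumes 2 rolls
Frame 5 starts at roll index 8: rolls=6,4 (sum=10), consumes 2 rolls
Frame 6 starts at roll index 10: rolls=8,0 (sum=8), consumes 2 rolls
Frame 7 starts at roll index 12: rolls=4,5 (sum=9), consumes 2 rolls
Frame 8 starts at roll index 14: rolls=8,2 (sum=10), consumes 2 rolls
Frame 9 starts at roll index 16: rolls=0,10 (sum=10), consumes 2 rolls
Frame 10 starts at roll index 18: 3 remaining rolls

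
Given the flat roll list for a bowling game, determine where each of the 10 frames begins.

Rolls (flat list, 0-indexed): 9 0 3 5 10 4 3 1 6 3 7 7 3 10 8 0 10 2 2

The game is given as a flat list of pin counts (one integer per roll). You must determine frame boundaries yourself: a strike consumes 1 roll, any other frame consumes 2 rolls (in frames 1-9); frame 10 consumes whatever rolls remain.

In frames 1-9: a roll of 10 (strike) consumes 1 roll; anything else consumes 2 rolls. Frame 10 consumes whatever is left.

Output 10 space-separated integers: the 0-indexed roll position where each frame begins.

Frame 1 starts at roll index 0: rolls=9,0 (sum=9), consumes 2 rolls
Frame 2 starts at roll index 2: rolls=3,5 (sum=8), consumes 2 rolls
Frame 3 starts at roll index 4: roll=10 (strike), consumes 1 roll
Frame 4 starts at roll index 5: rolls=4,3 (sum=7), consumes 2 rolls
Frame 5 starts at roll index 7: rolls=1,6 (sum=7), consumes 2 rolls
Frame 6 starts at roll index 9: rolls=3,7 (sum=10), consumes 2 rolls
Frame 7 starts at roll index 11: rolls=7,3 (sum=10), consumes 2 rolls
Frame 8 starts at roll index 13: roll=10 (strike), consumes 1 roll
Frame 9 starts at roll index 14: rolls=8,0 (sum=8), consumes 2 rolls
Frame 10 starts at roll index 16: 3 remaining rolls

Answer: 0 2 4 5 7 9 11 13 14 16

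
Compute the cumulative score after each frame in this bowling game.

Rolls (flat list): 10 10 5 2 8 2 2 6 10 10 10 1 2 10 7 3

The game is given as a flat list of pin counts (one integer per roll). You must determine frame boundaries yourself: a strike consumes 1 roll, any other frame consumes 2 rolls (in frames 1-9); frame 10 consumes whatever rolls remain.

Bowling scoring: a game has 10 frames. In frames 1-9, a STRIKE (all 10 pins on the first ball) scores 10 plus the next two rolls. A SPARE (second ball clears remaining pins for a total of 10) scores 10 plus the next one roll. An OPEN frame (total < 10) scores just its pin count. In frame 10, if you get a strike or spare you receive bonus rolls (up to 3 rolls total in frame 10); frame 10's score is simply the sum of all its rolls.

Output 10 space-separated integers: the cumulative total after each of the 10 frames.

Frame 1: STRIKE. 10 + next two rolls (10+5) = 25. Cumulative: 25
Frame 2: STRIKE. 10 + next two rolls (5+2) = 17. Cumulative: 42
Frame 3: OPEN (5+2=7). Cumulative: 49
Frame 4: SPARE (8+2=10). 10 + next roll (2) = 12. Cumulative: 61
Frame 5: OPEN (2+6=8). Cumulative: 69
Frame 6: STRIKE. 10 + next two rolls (10+10) = 30. Cumulative: 99
Frame 7: STRIKE. 10 + next two rolls (10+1) = 21. Cumulative: 120
Frame 8: STRIKE. 10 + next two rolls (1+2) = 13. Cumulative: 133
Frame 9: OPEN (1+2=3). Cumulative: 136
Frame 10: STRIKE. Sum of all frame-10 rolls (10+7+3) = 20. Cumulative: 156

Answer: 25 42 49 61 69 99 120 133 136 156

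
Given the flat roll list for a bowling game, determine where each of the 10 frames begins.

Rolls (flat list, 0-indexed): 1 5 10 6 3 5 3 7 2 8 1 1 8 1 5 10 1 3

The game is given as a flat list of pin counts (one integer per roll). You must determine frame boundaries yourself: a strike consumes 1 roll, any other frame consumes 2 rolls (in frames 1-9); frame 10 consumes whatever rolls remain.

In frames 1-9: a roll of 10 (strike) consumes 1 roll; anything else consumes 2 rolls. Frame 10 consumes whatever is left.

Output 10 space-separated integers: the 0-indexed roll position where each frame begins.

Answer: 0 2 3 5 7 9 11 13 15 16

Derivation:
Frame 1 starts at roll index 0: rolls=1,5 (sum=6), consumes 2 rolls
Frame 2 starts at roll index 2: roll=10 (strike), consumes 1 roll
Frame 3 starts at roll index 3: rolls=6,3 (sum=9), consumes 2 rolls
Frame 4 starts at roll index 5: rolls=5,3 (sum=8), consumes 2 rolls
Frame 5 starts at roll index 7: rolls=7,2 (sum=9), consumes 2 rolls
Frame 6 starts at roll index 9: rolls=8,1 (sum=9), consumes 2 rolls
Frame 7 starts at roll index 11: rolls=1,8 (sum=9), consumes 2 rolls
Frame 8 starts at roll index 13: rolls=1,5 (sum=6), consumes 2 rolls
Frame 9 starts at roll index 15: roll=10 (strike), consumes 1 roll
Frame 10 starts at roll index 16: 2 remaining rolls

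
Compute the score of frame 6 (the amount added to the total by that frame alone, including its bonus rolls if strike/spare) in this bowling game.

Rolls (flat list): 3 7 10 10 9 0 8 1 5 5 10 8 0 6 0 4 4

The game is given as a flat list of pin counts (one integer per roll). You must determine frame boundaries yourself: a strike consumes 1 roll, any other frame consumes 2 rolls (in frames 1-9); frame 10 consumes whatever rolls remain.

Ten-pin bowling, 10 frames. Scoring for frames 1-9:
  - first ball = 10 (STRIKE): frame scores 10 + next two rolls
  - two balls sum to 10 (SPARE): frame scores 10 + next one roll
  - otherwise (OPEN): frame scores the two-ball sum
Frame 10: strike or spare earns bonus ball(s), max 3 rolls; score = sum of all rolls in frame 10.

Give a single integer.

Answer: 20

Derivation:
Frame 1: SPARE (3+7=10). 10 + next roll (10) = 20. Cumulative: 20
Frame 2: STRIKE. 10 + next two rolls (10+9) = 29. Cumulative: 49
Frame 3: STRIKE. 10 + next two rolls (9+0) = 19. Cumulative: 68
Frame 4: OPEN (9+0=9). Cumulative: 77
Frame 5: OPEN (8+1=9). Cumulative: 86
Frame 6: SPARE (5+5=10). 10 + next roll (10) = 20. Cumulative: 106
Frame 7: STRIKE. 10 + next two rolls (8+0) = 18. Cumulative: 124
Frame 8: OPEN (8+0=8). Cumulative: 132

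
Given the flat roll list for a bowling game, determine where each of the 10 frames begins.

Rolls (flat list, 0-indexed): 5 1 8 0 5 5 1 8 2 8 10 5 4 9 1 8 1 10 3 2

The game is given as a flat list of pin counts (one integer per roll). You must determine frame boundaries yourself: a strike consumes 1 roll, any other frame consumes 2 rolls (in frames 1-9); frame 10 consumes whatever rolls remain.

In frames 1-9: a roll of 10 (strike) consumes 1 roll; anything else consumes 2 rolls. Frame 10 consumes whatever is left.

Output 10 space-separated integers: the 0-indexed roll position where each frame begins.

Answer: 0 2 4 6 8 10 11 13 15 17

Derivation:
Frame 1 starts at roll index 0: rolls=5,1 (sum=6), consumes 2 rolls
Frame 2 starts at roll index 2: rolls=8,0 (sum=8), consumes 2 rolls
Frame 3 starts at roll index 4: rolls=5,5 (sum=10), consumes 2 rolls
Frame 4 starts at roll index 6: rolls=1,8 (sum=9), consumes 2 rolls
Frame 5 starts at roll index 8: rolls=2,8 (sum=10), consumes 2 rolls
Frame 6 starts at roll index 10: roll=10 (strike), consumes 1 roll
Frame 7 starts at roll index 11: rolls=5,4 (sum=9), consumes 2 rolls
Frame 8 starts at roll index 13: rolls=9,1 (sum=10), consumes 2 rolls
Frame 9 starts at roll index 15: rolls=8,1 (sum=9), consumes 2 rolls
Frame 10 starts at roll index 17: 3 remaining rolls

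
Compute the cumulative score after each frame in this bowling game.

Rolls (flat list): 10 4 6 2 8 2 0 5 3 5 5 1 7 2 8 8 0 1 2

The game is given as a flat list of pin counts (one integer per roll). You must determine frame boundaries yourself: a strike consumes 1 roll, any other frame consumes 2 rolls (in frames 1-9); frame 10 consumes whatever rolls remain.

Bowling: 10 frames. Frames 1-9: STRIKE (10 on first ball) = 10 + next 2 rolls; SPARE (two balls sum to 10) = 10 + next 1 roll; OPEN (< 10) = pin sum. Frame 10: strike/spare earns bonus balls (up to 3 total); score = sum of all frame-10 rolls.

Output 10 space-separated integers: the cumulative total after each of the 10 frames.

Frame 1: STRIKE. 10 + next two rolls (4+6) = 20. Cumulative: 20
Frame 2: SPARE (4+6=10). 10 + next roll (2) = 12. Cumulative: 32
Frame 3: SPARE (2+8=10). 10 + next roll (2) = 12. Cumulative: 44
Frame 4: OPEN (2+0=2). Cumulative: 46
Frame 5: OPEN (5+3=8). Cumulative: 54
Frame 6: SPARE (5+5=10). 10 + next roll (1) = 11. Cumulative: 65
Frame 7: OPEN (1+7=8). Cumulative: 73
Frame 8: SPARE (2+8=10). 10 + next roll (8) = 18. Cumulative: 91
Frame 9: OPEN (8+0=8). Cumulative: 99
Frame 10: OPEN. Sum of all frame-10 rolls (1+2) = 3. Cumulative: 102

Answer: 20 32 44 46 54 65 73 91 99 102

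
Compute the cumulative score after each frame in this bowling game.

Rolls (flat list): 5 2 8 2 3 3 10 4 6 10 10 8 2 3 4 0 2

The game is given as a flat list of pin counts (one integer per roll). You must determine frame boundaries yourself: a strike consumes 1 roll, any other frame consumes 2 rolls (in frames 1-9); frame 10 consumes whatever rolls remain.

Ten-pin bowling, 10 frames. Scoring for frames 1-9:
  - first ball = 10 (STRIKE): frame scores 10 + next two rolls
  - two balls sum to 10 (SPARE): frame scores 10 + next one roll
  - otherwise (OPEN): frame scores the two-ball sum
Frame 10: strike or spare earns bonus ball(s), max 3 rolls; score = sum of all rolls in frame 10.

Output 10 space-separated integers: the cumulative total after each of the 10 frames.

Answer: 7 20 26 46 66 94 114 127 134 136

Derivation:
Frame 1: OPEN (5+2=7). Cumulative: 7
Frame 2: SPARE (8+2=10). 10 + next roll (3) = 13. Cumulative: 20
Frame 3: OPEN (3+3=6). Cumulative: 26
Frame 4: STRIKE. 10 + next two rolls (4+6) = 20. Cumulative: 46
Frame 5: SPARE (4+6=10). 10 + next roll (10) = 20. Cumulative: 66
Frame 6: STRIKE. 10 + next two rolls (10+8) = 28. Cumulative: 94
Frame 7: STRIKE. 10 + next two rolls (8+2) = 20. Cumulative: 114
Frame 8: SPARE (8+2=10). 10 + next roll (3) = 13. Cumulative: 127
Frame 9: OPEN (3+4=7). Cumulative: 134
Frame 10: OPEN. Sum of all frame-10 rolls (0+2) = 2. Cumulative: 136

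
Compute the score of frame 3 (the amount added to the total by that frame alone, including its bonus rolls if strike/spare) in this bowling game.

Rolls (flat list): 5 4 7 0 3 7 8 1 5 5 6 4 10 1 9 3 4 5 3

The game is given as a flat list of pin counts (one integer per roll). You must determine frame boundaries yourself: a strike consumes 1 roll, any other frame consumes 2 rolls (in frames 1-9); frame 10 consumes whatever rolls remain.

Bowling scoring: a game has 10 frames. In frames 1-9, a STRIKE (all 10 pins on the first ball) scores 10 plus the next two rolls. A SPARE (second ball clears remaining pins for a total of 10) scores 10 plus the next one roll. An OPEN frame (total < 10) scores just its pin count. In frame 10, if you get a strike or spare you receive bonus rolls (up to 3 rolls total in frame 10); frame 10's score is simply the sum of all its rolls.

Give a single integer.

Answer: 18

Derivation:
Frame 1: OPEN (5+4=9). Cumulative: 9
Frame 2: OPEN (7+0=7). Cumulative: 16
Frame 3: SPARE (3+7=10). 10 + next roll (8) = 18. Cumulative: 34
Frame 4: OPEN (8+1=9). Cumulative: 43
Frame 5: SPARE (5+5=10). 10 + next roll (6) = 16. Cumulative: 59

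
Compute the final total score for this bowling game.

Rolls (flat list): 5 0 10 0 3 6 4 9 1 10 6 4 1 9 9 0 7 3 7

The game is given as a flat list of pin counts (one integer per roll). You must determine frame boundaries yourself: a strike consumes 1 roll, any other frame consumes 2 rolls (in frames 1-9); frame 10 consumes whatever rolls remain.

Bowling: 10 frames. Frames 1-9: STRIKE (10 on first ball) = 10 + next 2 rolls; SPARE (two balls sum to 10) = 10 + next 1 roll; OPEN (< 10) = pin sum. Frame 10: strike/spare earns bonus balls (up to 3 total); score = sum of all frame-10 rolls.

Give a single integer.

Answer: 136

Derivation:
Frame 1: OPEN (5+0=5). Cumulative: 5
Frame 2: STRIKE. 10 + next two rolls (0+3) = 13. Cumulative: 18
Frame 3: OPEN (0+3=3). Cumulative: 21
Frame 4: SPARE (6+4=10). 10 + next roll (9) = 19. Cumulative: 40
Frame 5: SPARE (9+1=10). 10 + next roll (10) = 20. Cumulative: 60
Frame 6: STRIKE. 10 + next two rolls (6+4) = 20. Cumulative: 80
Frame 7: SPARE (6+4=10). 10 + next roll (1) = 11. Cumulative: 91
Frame 8: SPARE (1+9=10). 10 + next roll (9) = 19. Cumulative: 110
Frame 9: OPEN (9+0=9). Cumulative: 119
Frame 10: SPARE. Sum of all frame-10 rolls (7+3+7) = 17. Cumulative: 136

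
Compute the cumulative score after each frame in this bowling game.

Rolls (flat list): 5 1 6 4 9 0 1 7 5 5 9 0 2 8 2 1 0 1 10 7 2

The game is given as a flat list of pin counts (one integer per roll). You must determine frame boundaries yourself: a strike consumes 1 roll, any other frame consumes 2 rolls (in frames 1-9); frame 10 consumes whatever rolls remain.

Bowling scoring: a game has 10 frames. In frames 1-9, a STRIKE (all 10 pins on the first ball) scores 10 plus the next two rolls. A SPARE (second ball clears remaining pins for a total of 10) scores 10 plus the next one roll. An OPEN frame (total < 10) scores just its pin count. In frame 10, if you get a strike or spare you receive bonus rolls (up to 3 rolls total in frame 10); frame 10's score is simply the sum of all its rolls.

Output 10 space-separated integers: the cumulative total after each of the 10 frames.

Frame 1: OPEN (5+1=6). Cumulative: 6
Frame 2: SPARE (6+4=10). 10 + next roll (9) = 19. Cumulative: 25
Frame 3: OPEN (9+0=9). Cumulative: 34
Frame 4: OPEN (1+7=8). Cumulative: 42
Frame 5: SPARE (5+5=10). 10 + next roll (9) = 19. Cumulative: 61
Frame 6: OPEN (9+0=9). Cumulative: 70
Frame 7: SPARE (2+8=10). 10 + next roll (2) = 12. Cumulative: 82
Frame 8: OPEN (2+1=3). Cumulative: 85
Frame 9: OPEN (0+1=1). Cumulative: 86
Frame 10: STRIKE. Sum of all frame-10 rolls (10+7+2) = 19. Cumulative: 105

Answer: 6 25 34 42 61 70 82 85 86 105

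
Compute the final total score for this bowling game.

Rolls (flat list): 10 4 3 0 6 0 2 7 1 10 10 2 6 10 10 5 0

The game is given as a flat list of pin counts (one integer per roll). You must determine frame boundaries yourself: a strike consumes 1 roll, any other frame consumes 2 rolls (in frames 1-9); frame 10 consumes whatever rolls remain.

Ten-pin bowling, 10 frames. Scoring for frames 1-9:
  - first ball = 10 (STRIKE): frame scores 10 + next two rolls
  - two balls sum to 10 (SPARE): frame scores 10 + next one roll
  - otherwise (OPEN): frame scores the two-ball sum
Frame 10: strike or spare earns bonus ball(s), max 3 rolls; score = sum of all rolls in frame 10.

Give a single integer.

Frame 1: STRIKE. 10 + next two rolls (4+3) = 17. Cumulative: 17
Frame 2: OPEN (4+3=7). Cumulative: 24
Frame 3: OPEN (0+6=6). Cumulative: 30
Frame 4: OPEN (0+2=2). Cumulative: 32
Frame 5: OPEN (7+1=8). Cumulative: 40
Frame 6: STRIKE. 10 + next two rolls (10+2) = 22. Cumulative: 62
Frame 7: STRIKE. 10 + next two rolls (2+6) = 18. Cumulative: 80
Frame 8: OPEN (2+6=8). Cumulative: 88
Frame 9: STRIKE. 10 + next two rolls (10+5) = 25. Cumulative: 113
Frame 10: STRIKE. Sum of all frame-10 rolls (10+5+0) = 15. Cumulative: 128

Answer: 128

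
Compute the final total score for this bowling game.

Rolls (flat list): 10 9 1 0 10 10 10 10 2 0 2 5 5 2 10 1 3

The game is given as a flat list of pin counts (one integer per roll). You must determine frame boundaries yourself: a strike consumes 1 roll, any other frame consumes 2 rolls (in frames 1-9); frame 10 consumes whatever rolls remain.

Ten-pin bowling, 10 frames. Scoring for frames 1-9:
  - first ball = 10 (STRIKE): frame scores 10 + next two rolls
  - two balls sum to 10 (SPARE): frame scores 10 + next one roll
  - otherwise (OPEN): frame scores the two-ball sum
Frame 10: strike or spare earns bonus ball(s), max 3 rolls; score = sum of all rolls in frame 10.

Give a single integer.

Frame 1: STRIKE. 10 + next two rolls (9+1) = 20. Cumulative: 20
Frame 2: SPARE (9+1=10). 10 + next roll (0) = 10. Cumulative: 30
Frame 3: SPARE (0+10=10). 10 + next roll (10) = 20. Cumulative: 50
Frame 4: STRIKE. 10 + next two rolls (10+10) = 30. Cumulative: 80
Frame 5: STRIKE. 10 + next two rolls (10+2) = 22. Cumulative: 102
Frame 6: STRIKE. 10 + next two rolls (2+0) = 12. Cumulative: 114
Frame 7: OPEN (2+0=2). Cumulative: 116
Frame 8: OPEN (2+5=7). Cumulative: 123
Frame 9: OPEN (5+2=7). Cumulative: 130
Frame 10: STRIKE. Sum of all frame-10 rolls (10+1+3) = 14. Cumulative: 144

Answer: 144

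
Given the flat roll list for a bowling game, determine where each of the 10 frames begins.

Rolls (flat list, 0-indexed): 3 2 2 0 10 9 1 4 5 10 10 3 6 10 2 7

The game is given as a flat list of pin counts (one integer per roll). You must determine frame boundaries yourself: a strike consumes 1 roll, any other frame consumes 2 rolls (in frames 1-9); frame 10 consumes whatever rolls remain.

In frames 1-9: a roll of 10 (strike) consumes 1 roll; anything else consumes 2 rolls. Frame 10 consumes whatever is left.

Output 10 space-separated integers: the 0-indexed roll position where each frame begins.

Answer: 0 2 4 5 7 9 10 11 13 14

Derivation:
Frame 1 starts at roll index 0: rolls=3,2 (sum=5), consumes 2 rolls
Frame 2 starts at roll index 2: rolls=2,0 (sum=2), consumes 2 rolls
Frame 3 starts at roll index 4: roll=10 (strike), consumes 1 roll
Frame 4 starts at roll index 5: rolls=9,1 (sum=10), consumes 2 rolls
Frame 5 starts at roll index 7: rolls=4,5 (sum=9), consumes 2 rolls
Frame 6 starts at roll index 9: roll=10 (strike), consumes 1 roll
Frame 7 starts at roll index 10: roll=10 (strike), consumes 1 roll
Frame 8 starts at roll index 11: rolls=3,6 (sum=9), consumes 2 rolls
Frame 9 starts at roll index 13: roll=10 (strike), consumes 1 roll
Frame 10 starts at roll index 14: 2 remaining rolls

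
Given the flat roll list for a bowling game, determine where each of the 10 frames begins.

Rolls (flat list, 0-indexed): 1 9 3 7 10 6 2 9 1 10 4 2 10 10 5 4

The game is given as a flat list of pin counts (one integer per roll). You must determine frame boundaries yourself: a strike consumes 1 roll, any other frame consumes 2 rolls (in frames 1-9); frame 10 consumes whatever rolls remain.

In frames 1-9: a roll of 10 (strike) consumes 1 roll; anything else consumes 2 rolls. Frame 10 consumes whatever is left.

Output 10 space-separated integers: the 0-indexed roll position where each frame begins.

Answer: 0 2 4 5 7 9 10 12 13 14

Derivation:
Frame 1 starts at roll index 0: rolls=1,9 (sum=10), consumes 2 rolls
Frame 2 starts at roll index 2: rolls=3,7 (sum=10), consumes 2 rolls
Frame 3 starts at roll index 4: roll=10 (strike), consumes 1 roll
Frame 4 starts at roll index 5: rolls=6,2 (sum=8), consumes 2 rolls
Frame 5 starts at roll index 7: rolls=9,1 (sum=10), consumes 2 rolls
Frame 6 starts at roll index 9: roll=10 (strike), consumes 1 roll
Frame 7 starts at roll index 10: rolls=4,2 (sum=6), consumes 2 rolls
Frame 8 starts at roll index 12: roll=10 (strike), consumes 1 roll
Frame 9 starts at roll index 13: roll=10 (strike), consumes 1 roll
Frame 10 starts at roll index 14: 2 remaining rolls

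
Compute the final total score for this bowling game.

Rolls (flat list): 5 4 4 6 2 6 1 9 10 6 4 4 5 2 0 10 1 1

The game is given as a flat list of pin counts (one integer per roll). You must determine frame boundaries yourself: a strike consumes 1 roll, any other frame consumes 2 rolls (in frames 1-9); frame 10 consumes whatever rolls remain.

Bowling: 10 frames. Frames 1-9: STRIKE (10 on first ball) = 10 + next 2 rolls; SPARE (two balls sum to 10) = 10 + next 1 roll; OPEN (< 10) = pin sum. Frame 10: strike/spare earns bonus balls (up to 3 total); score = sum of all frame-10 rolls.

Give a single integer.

Frame 1: OPEN (5+4=9). Cumulative: 9
Frame 2: SPARE (4+6=10). 10 + next roll (2) = 12. Cumulative: 21
Frame 3: OPEN (2+6=8). Cumulative: 29
Frame 4: SPARE (1+9=10). 10 + next roll (10) = 20. Cumulative: 49
Frame 5: STRIKE. 10 + next two rolls (6+4) = 20. Cumulative: 69
Frame 6: SPARE (6+4=10). 10 + next roll (4) = 14. Cumulative: 83
Frame 7: OPEN (4+5=9). Cumulative: 92
Frame 8: OPEN (2+0=2). Cumulative: 94
Frame 9: STRIKE. 10 + next two rolls (1+1) = 12. Cumulative: 106
Frame 10: OPEN. Sum of all frame-10 rolls (1+1) = 2. Cumulative: 108

Answer: 108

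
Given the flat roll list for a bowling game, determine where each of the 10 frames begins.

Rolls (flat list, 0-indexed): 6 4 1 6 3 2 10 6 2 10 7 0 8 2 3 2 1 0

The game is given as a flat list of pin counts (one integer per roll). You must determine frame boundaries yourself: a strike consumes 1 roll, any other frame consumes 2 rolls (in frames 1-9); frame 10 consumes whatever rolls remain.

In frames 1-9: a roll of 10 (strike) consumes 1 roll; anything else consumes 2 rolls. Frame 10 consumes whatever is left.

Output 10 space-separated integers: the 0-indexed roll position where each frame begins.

Frame 1 starts at roll index 0: rolls=6,4 (sum=10), consumes 2 rolls
Frame 2 starts at roll index 2: rolls=1,6 (sum=7), consumes 2 rolls
Frame 3 starts at roll index 4: rolls=3,2 (sum=5), consumes 2 rolls
Frame 4 starts at roll index 6: roll=10 (strike), consumes 1 roll
Frame 5 starts at roll index 7: rolls=6,2 (sum=8), consumes 2 rolls
Frame 6 starts at roll index 9: roll=10 (strike), consumes 1 roll
Frame 7 starts at roll index 10: rolls=7,0 (sum=7), consumes 2 rolls
Frame 8 starts at roll index 12: rolls=8,2 (sum=10), consumes 2 rolls
Frame 9 starts at roll index 14: rolls=3,2 (sum=5), consumes 2 rolls
Frame 10 starts at roll index 16: 2 remaining rolls

Answer: 0 2 4 6 7 9 10 12 14 16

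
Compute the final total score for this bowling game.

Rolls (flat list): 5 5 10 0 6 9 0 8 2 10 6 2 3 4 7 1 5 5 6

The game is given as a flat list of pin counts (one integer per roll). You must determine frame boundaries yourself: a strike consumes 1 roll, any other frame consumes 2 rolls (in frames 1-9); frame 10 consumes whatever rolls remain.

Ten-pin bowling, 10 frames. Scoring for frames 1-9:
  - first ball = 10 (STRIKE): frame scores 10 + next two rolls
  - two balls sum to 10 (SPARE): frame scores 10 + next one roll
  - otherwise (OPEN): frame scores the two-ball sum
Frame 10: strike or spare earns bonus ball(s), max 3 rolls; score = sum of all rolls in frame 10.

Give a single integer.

Frame 1: SPARE (5+5=10). 10 + next roll (10) = 20. Cumulative: 20
Frame 2: STRIKE. 10 + next two rolls (0+6) = 16. Cumulative: 36
Frame 3: OPEN (0+6=6). Cumulative: 42
Frame 4: OPEN (9+0=9). Cumulative: 51
Frame 5: SPARE (8+2=10). 10 + next roll (10) = 20. Cumulative: 71
Frame 6: STRIKE. 10 + next two rolls (6+2) = 18. Cumulative: 89
Frame 7: OPEN (6+2=8). Cumulative: 97
Frame 8: OPEN (3+4=7). Cumulative: 104
Frame 9: OPEN (7+1=8). Cumulative: 112
Frame 10: SPARE. Sum of all frame-10 rolls (5+5+6) = 16. Cumulative: 128

Answer: 128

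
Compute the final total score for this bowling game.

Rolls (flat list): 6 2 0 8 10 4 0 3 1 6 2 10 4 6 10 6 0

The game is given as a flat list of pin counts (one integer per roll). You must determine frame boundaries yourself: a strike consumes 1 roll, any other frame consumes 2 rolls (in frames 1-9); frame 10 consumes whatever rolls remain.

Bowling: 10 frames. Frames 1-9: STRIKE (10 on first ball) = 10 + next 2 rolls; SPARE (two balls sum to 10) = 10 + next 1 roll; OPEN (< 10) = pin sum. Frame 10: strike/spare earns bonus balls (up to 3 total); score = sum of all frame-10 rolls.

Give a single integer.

Frame 1: OPEN (6+2=8). Cumulative: 8
Frame 2: OPEN (0+8=8). Cumulative: 16
Frame 3: STRIKE. 10 + next two rolls (4+0) = 14. Cumulative: 30
Frame 4: OPEN (4+0=4). Cumulative: 34
Frame 5: OPEN (3+1=4). Cumulative: 38
Frame 6: OPEN (6+2=8). Cumulative: 46
Frame 7: STRIKE. 10 + next two rolls (4+6) = 20. Cumulative: 66
Frame 8: SPARE (4+6=10). 10 + next roll (10) = 20. Cumulative: 86
Frame 9: STRIKE. 10 + next two rolls (6+0) = 16. Cumulative: 102
Frame 10: OPEN. Sum of all frame-10 rolls (6+0) = 6. Cumulative: 108

Answer: 108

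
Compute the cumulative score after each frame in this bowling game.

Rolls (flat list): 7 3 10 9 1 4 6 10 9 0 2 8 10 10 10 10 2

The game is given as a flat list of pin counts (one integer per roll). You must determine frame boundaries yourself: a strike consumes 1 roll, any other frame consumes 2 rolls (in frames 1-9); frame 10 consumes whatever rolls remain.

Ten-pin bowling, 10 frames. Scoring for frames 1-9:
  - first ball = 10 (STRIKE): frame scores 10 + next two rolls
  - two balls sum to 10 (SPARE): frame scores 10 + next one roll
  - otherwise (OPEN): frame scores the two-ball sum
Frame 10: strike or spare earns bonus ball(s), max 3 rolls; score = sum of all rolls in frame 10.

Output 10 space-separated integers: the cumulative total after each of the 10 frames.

Answer: 20 40 54 74 93 102 122 152 182 204

Derivation:
Frame 1: SPARE (7+3=10). 10 + next roll (10) = 20. Cumulative: 20
Frame 2: STRIKE. 10 + next two rolls (9+1) = 20. Cumulative: 40
Frame 3: SPARE (9+1=10). 10 + next roll (4) = 14. Cumulative: 54
Frame 4: SPARE (4+6=10). 10 + next roll (10) = 20. Cumulative: 74
Frame 5: STRIKE. 10 + next two rolls (9+0) = 19. Cumulative: 93
Frame 6: OPEN (9+0=9). Cumulative: 102
Frame 7: SPARE (2+8=10). 10 + next roll (10) = 20. Cumulative: 122
Frame 8: STRIKE. 10 + next two rolls (10+10) = 30. Cumulative: 152
Frame 9: STRIKE. 10 + next two rolls (10+10) = 30. Cumulative: 182
Frame 10: STRIKE. Sum of all frame-10 rolls (10+10+2) = 22. Cumulative: 204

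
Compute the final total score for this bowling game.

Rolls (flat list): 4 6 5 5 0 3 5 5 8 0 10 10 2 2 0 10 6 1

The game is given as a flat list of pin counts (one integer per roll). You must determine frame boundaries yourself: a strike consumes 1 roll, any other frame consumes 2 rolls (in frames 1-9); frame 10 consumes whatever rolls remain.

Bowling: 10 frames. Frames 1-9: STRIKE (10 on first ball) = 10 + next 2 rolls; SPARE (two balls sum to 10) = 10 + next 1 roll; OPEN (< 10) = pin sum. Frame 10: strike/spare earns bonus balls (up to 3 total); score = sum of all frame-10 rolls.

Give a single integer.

Frame 1: SPARE (4+6=10). 10 + next roll (5) = 15. Cumulative: 15
Frame 2: SPARE (5+5=10). 10 + next roll (0) = 10. Cumulative: 25
Frame 3: OPEN (0+3=3). Cumulative: 28
Frame 4: SPARE (5+5=10). 10 + next roll (8) = 18. Cumulative: 46
Frame 5: OPEN (8+0=8). Cumulative: 54
Frame 6: STRIKE. 10 + next two rolls (10+2) = 22. Cumulative: 76
Frame 7: STRIKE. 10 + next two rolls (2+2) = 14. Cumulative: 90
Frame 8: OPEN (2+2=4). Cumulative: 94
Frame 9: SPARE (0+10=10). 10 + next roll (6) = 16. Cumulative: 110
Frame 10: OPEN. Sum of all frame-10 rolls (6+1) = 7. Cumulative: 117

Answer: 117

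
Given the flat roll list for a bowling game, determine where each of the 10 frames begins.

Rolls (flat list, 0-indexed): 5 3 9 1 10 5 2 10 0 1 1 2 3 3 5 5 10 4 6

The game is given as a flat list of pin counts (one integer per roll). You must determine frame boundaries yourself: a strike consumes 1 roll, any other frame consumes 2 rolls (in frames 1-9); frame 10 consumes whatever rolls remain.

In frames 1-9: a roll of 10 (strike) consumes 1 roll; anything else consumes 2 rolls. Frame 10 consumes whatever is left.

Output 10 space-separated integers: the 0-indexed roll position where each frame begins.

Frame 1 starts at roll index 0: rolls=5,3 (sum=8), consumes 2 rolls
Frame 2 starts at roll index 2: rolls=9,1 (sum=10), consumes 2 rolls
Frame 3 starts at roll index 4: roll=10 (strike), consumes 1 roll
Frame 4 starts at roll index 5: rolls=5,2 (sum=7), consumes 2 rolls
Frame 5 starts at roll index 7: roll=10 (strike), consumes 1 roll
Frame 6 starts at roll index 8: rolls=0,1 (sum=1), consumes 2 rolls
Frame 7 starts at roll index 10: rolls=1,2 (sum=3), consumes 2 rolls
Frame 8 starts at roll index 12: rolls=3,3 (sum=6), consumes 2 rolls
Frame 9 starts at roll index 14: rolls=5,5 (sum=10), consumes 2 rolls
Frame 10 starts at roll index 16: 3 remaining rolls

Answer: 0 2 4 5 7 8 10 12 14 16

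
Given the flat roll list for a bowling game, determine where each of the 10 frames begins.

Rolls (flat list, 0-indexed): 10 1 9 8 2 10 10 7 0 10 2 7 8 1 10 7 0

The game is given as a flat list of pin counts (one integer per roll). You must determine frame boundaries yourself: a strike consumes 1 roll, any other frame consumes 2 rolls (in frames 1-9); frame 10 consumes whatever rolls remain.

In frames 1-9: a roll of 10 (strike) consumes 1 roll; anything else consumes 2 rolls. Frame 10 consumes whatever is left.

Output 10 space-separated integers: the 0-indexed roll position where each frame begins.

Frame 1 starts at roll index 0: roll=10 (strike), consumes 1 roll
Frame 2 starts at roll index 1: rolls=1,9 (sum=10), consumes 2 rolls
Frame 3 starts at roll index 3: rolls=8,2 (sum=10), consumes 2 rolls
Frame 4 starts at roll index 5: roll=10 (strike), consumes 1 roll
Frame 5 starts at roll index 6: roll=10 (strike), consumes 1 roll
Frame 6 starts at roll index 7: rolls=7,0 (sum=7), consumes 2 rolls
Frame 7 starts at roll index 9: roll=10 (strike), consumes 1 roll
Frame 8 starts at roll index 10: rolls=2,7 (sum=9), consumes 2 rolls
Frame 9 starts at roll index 12: rolls=8,1 (sum=9), consumes 2 rolls
Frame 10 starts at roll index 14: 3 remaining rolls

Answer: 0 1 3 5 6 7 9 10 12 14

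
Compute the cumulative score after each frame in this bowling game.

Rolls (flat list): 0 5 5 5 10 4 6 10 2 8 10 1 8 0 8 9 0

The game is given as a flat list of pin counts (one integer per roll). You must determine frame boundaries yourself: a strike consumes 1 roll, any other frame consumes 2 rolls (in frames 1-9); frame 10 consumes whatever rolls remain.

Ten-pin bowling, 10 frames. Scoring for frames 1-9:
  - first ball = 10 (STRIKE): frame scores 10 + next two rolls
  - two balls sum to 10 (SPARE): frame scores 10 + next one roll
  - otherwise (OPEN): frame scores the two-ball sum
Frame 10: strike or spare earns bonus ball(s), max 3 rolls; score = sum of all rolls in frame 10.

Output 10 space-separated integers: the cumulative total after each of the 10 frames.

Answer: 5 25 45 65 85 105 124 133 141 150

Derivation:
Frame 1: OPEN (0+5=5). Cumulative: 5
Frame 2: SPARE (5+5=10). 10 + next roll (10) = 20. Cumulative: 25
Frame 3: STRIKE. 10 + next two rolls (4+6) = 20. Cumulative: 45
Frame 4: SPARE (4+6=10). 10 + next roll (10) = 20. Cumulative: 65
Frame 5: STRIKE. 10 + next two rolls (2+8) = 20. Cumulative: 85
Frame 6: SPARE (2+8=10). 10 + next roll (10) = 20. Cumulative: 105
Frame 7: STRIKE. 10 + next two rolls (1+8) = 19. Cumulative: 124
Frame 8: OPEN (1+8=9). Cumulative: 133
Frame 9: OPEN (0+8=8). Cumulative: 141
Frame 10: OPEN. Sum of all frame-10 rolls (9+0) = 9. Cumulative: 150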